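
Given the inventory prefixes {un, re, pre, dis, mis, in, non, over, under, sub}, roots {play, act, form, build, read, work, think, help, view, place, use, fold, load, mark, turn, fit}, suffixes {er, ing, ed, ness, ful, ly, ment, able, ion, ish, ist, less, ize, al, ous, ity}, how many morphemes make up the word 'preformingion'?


Segmenting 'preformingion' against the inventory:
  'pre' -> prefix (morpheme 1)
  'form' -> root (morpheme 2)
  'ing' -> suffix (morpheme 3)
  'ion' -> suffix (morpheme 4)
Total morphemes: 4

4


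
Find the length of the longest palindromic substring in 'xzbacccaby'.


Scanning 'xzbacccaby' for palindromic substrings.
Substring at positions 2-8: 'bacccab'.
Check: reverse('bacccab') = 'bacccab' -> palindrome confirmed.
Neighbouring characters ('z' / 'y') break symmetry, so it cannot extend further.
No longer palindromic substring exists; longest length = 7

7


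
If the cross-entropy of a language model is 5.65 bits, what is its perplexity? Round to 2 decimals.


Perplexity formula: PP = 2^H
H = 5.65
PP = 2^5.65
Decompose: 2^5.65 = 2^5 * 2^0.65
2^5 = 32, 2^0.65 ~ 1.5691682
PP ~ 32 * 1.5691682 = 50.2133824
Rounded to 2 decimals: 50.21

50.21


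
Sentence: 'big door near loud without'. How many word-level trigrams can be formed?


Word trigrams from [5] words:
  Trigram 1: (big door near)
  Trigram 2: (door near loud)
  Trigram 3: (near loud without)
Total word trigrams: 5 - 2 = 3

3


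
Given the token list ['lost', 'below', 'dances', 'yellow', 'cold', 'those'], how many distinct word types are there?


Listing all tokens and tracking unique types:
  Token 1: 'lost' -> NEW (unique so far: 1)
  Token 2: 'below' -> NEW (unique so far: 2)
  Token 3: 'dances' -> NEW (unique so far: 3)
  Token 4: 'yellow' -> NEW (unique so far: 4)
  Token 5: 'cold' -> NEW (unique so far: 5)
  Token 6: 'those' -> NEW (unique so far: 6)
Unique types: ('below', 'cold', 'dances', 'lost', 'those', 'yellow')
Vocabulary size: 6

6


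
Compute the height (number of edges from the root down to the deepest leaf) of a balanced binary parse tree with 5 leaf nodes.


In a balanced binary tree with n leaves the deepest leaf is ceil(log2(n)) edges below the root.
log2(5) = 2.3219
ceil(2.3219) = 3
height (edges) = 3

3


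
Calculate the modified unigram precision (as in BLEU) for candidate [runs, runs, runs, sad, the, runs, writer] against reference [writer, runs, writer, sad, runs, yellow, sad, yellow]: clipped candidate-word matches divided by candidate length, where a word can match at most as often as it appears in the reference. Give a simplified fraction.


Reference word counts: {'runs': 2, 'sad': 2, 'writer': 2, 'yellow': 2}
Checking each candidate word (with clipping):
  'runs' -> in reference (ref count 2, used 1/2) -> match (matches: 1)
  'runs' -> in reference (ref count 2, used 2/2) -> match (matches: 2)
  'runs' -> ref count 2 already used up (2/2) -> clipped, no match (matches: 2)
  'sad' -> in reference (ref count 2, used 1/2) -> match (matches: 3)
  'the' -> not in reference -> no match (matches: 3)
  'runs' -> ref count 2 already used up (2/2) -> clipped, no match (matches: 3)
  'writer' -> in reference (ref count 2, used 1/2) -> match (matches: 4)
Clipped matches: 4, Candidate length: 7
Precision = 4/7

4/7


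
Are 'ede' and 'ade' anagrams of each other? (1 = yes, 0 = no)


Sort characters of 'ede': 'dee'
Sort characters of 'ade': 'ade'
Sorted forms differ -> they are NOT anagrams
Result: 0

0


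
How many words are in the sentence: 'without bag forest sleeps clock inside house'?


Counting words by splitting on spaces:
  Word 1: 'without'
  Word 2: 'bag'
  Word 3: 'forest'
  Word 4: 'sleeps'
  Word 5: 'clock'
  Word 6: 'inside'
  Word 7: 'house'
Total words: 7

7


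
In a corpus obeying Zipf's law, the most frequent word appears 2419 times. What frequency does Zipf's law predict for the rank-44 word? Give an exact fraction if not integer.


Zipf's law: freq(rank) = f1 / rank
f1 = 2419, rank = 44
freq = 2419 / 44
GCD(2419, 44) = 1
Simplified: 2419/44

2419/44


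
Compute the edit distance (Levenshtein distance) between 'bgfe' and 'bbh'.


Building DP table for s1='bgfe' (len 4) and s2='bbh' (len 3):
       b  b  h
    0  1  2  3
  b 1  0  1  2
  g 2  1  1  2
  f 3  2  2  2
  e 4  3  3  3
Edit distance = dp[4][3] = 3

3


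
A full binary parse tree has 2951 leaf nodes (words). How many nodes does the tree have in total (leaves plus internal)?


Leaf nodes (terminals): 2951
Internal nodes = n - 1 = 2951 - 1 = 2950
Total = leaves + internal = 2951 + 2950 = 5901

5901


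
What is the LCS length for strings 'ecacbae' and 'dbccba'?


DP table for LCS of 'ecacbae' and 'dbccba':
       d  b  c  c  b  a
    0  0  0  0  0  0  0
  e 0  0  0  0  0  0  0
  c 0  0  0  1  1  1  1
  a 0  0  0  1  1  1  2
  c 0  0  0  1  2  2  2
  b 0  0  1  1  2  3  3
  a 0  0  1  1  2  3  4
  e 0  0  1  1  2  3  4
LCS: 'ccba'
LCS length = 4

4


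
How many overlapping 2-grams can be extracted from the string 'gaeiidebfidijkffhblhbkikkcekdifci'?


String 'gaeiidebfidijkffhblhbkikkcekdifci' has length L = 33.
Number of overlapping n-grams = L - n + 1
Substituting: 33 - 2 + 1 = 32

32


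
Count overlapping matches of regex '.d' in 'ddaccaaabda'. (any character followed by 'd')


Pattern: .d means any character followed by 'd'.
Scanning 'ddaccaaabda' position-by-position:
  Pos 0: window 'dd' -> MATCH
  Pos 1: window 'da' -> no
  Pos 2: window 'ac' -> no
  Pos 3: window 'cc' -> no
  Pos 4: window 'ca' -> no
  Pos 5: window 'aa' -> no
  Pos 6: window 'aa' -> no
  Pos 7: window 'ab' -> no
  Pos 8: window 'bd' -> MATCH
  Pos 9: window 'da' -> no
  Pos 10: window 'a' -> no
Total matches: 2

2


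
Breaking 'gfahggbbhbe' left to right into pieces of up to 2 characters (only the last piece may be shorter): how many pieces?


'gfahggbbhbe' has 11 characters.
Chunking with max size 2:
  Chunk 1: 'gf' (positions 0-1)
  Chunk 2: 'ah' (positions 2-3)
  Chunk 3: 'gg' (positions 4-5)
  Chunk 4: 'bb' (positions 6-7)
  Chunk 5: 'hb' (positions 8-9)
  Chunk 6: 'e' (positions 10-10)
Total chunks: ceil(11 / 2) = 6

6


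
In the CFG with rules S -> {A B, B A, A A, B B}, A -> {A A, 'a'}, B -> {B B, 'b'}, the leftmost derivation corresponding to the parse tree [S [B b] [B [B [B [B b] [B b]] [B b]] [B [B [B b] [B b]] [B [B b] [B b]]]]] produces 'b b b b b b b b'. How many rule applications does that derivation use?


Every bracketed nonterminal node [X ...] in the tree is produced by exactly one rule application.
Reading the tree off as a leftmost derivation:
  Step 1: S  =>  B B   (applied S -> B B)
  Step 2: B B  =>  b B   (applied B -> b)
  Step 3: b B  =>  b B B   (applied B -> B B)
  Step 4: b B B  =>  b B B B   (applied B -> B B)
  Step 5: b B B B  =>  b B B B B   (applied B -> B B)
  Step 6: b B B B B  =>  b b B B B   (applied B -> b)
  Step 7: b b B B B  =>  b b b B B   (applied B -> b)
  Step 8: b b b B B  =>  b b b b B   (applied B -> b)
  Step 9: b b b b B  =>  b b b b B B   (applied B -> B B)
  Step 10: b b b b B B  =>  b b b b B B B   (applied B -> B B)
  Step 11: b b b b B B B  =>  b b b b b B B   (applied B -> b)
  Step 12: b b b b b B B  =>  b b b b b b B   (applied B -> b)
  Step 13: b b b b b b B  =>  b b b b b b B B   (applied B -> B B)
  Step 14: b b b b b b B B  =>  b b b b b b b B   (applied B -> b)
  Step 15: b b b b b b b B  =>  b b b b b b b b   (applied B -> b)
Final yield: b b b b b b b b
Total rewrite steps: 15

15


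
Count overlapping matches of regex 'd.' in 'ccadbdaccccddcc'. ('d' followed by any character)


Pattern: d. means 'd' followed by any character.
Scanning 'ccadbdaccccddcc' position-by-position:
  Pos 0: window 'cc' -> no
  Pos 1: window 'ca' -> no
  Pos 2: window 'ad' -> no
  Pos 3: window 'db' -> MATCH
  Pos 4: window 'bd' -> no
  Pos 5: window 'da' -> MATCH
  Pos 6: window 'ac' -> no
  Pos 7: window 'cc' -> no
  Pos 8: window 'cc' -> no
  Pos 9: window 'cc' -> no
  Pos 10: window 'cd' -> no
  Pos 11: window 'dd' -> MATCH
  Pos 12: window 'dc' -> MATCH
  Pos 13: window 'cc' -> no
  Pos 14: window 'c' -> no
Total matches: 4

4


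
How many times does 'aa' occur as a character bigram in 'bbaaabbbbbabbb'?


Scanning 'bbaaabbbbbabbb' for bigram 'aa':
  Position 0: 'bb' -> no
  Position 1: 'ba' -> no
  Position 2: 'aa' -> MATCH
  Position 3: 'aa' -> MATCH
  Position 4: 'ab' -> no
  Position 5: 'bb' -> no
  Position 6: 'bb' -> no
  Position 7: 'bb' -> no
  Position 8: 'bb' -> no
  Position 9: 'ba' -> no
  Position 10: 'ab' -> no
  Position 11: 'bb' -> no
  Position 12: 'bb' -> no
Total matches: 2

2


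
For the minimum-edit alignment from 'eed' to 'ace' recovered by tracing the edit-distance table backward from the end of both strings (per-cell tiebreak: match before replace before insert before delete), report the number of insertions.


Edit distance = 3. Backtracking from cell (3, 3) with preference match > replace > insert > delete,
then listing the resulting alignment 'eed' -> 'ace' left to right:
  Step 1: replace e->a
  Step 2: replace e->c
  Step 3: replace d->e
Total insertions: 0

0


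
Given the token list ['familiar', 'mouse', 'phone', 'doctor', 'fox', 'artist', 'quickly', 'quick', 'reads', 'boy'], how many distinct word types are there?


Listing all tokens and tracking unique types:
  Token 1: 'familiar' -> NEW (unique so far: 1)
  Token 2: 'mouse' -> NEW (unique so far: 2)
  Token 3: 'phone' -> NEW (unique so far: 3)
  Token 4: 'doctor' -> NEW (unique so far: 4)
  Token 5: 'fox' -> NEW (unique so far: 5)
  Token 6: 'artist' -> NEW (unique so far: 6)
  Token 7: 'quickly' -> NEW (unique so far: 7)
  Token 8: 'quick' -> NEW (unique so far: 8)
  Token 9: 'reads' -> NEW (unique so far: 9)
  Token 10: 'boy' -> NEW (unique so far: 10)
Unique types: ('artist', 'boy', 'doctor', 'familiar', 'fox', 'mouse', 'phone', 'quick', 'quickly', 'reads')
Vocabulary size: 10

10


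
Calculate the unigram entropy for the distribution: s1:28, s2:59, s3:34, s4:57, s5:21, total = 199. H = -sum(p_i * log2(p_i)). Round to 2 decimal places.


Computing entropy H = -sum(p_i * log2(p_i)):
  s1: p = 28/199 = 0.1407, -p*log2(p) = 0.3981
  s2: p = 59/199 = 0.2965, -p*log2(p) = 0.5200
  s3: p = 34/199 = 0.1709, -p*log2(p) = 0.4355
  s4: p = 57/199 = 0.2864, -p*log2(p) = 0.5166
  s5: p = 21/199 = 0.1055, -p*log2(p) = 0.3424
H = sum of terms = 2.2126
Rounded to 2 decimals: 2.21

2.21


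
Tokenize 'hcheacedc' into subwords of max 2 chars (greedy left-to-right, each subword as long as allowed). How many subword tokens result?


'hcheacedc' has 9 characters.
Chunking with max size 2:
  Chunk 1: 'hc' (positions 0-1)
  Chunk 2: 'he' (positions 2-3)
  Chunk 3: 'ac' (positions 4-5)
  Chunk 4: 'ed' (positions 6-7)
  Chunk 5: 'c' (positions 8-8)
Total chunks: ceil(9 / 2) = 5

5


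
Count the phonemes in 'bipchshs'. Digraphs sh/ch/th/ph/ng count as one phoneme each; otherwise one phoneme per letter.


Parsing 'bipchshs' greedily, digraphs first:
  'b' -> consonant phoneme (phonemes so far: 1)
  'i' -> vowel phoneme (phonemes so far: 2)
  'p' -> consonant phoneme (phonemes so far: 3)
  'ch' -> digraph (1 consonant phoneme) (phonemes so far: 4)
  'sh' -> digraph (1 consonant phoneme) (phonemes so far: 5)
  's' -> consonant phoneme (phonemes so far: 6)
Total phonemes: 6

6


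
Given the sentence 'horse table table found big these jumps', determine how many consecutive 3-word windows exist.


Word trigrams from [7] words:
  Trigram 1: (horse table table)
  Trigram 2: (table table found)
  Trigram 3: (table found big)
  Trigram 4: (found big these)
  Trigram 5: (big these jumps)
Total word trigrams: 7 - 2 = 5

5


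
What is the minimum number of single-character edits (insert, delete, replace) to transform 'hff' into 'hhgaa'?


Building DP table for s1='hff' (len 3) and s2='hhgaa' (len 5):
       h  h  g  a  a
    0  1  2  3  4  5
  h 1  0  1  2  3  4
  f 2  1  1  2  3  4
  f 3  2  2  2  3  4
Edit distance = dp[3][5] = 4

4


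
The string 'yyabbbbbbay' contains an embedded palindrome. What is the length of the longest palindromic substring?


Scanning 'yyabbbbbbay' for palindromic substrings.
Substring at positions 1-10: 'yabbbbbbay'.
Check: reverse('yabbbbbbay') = 'yabbbbbbay' -> palindrome confirmed.
Neighbouring characters ('y' / '-') break symmetry, so it cannot extend further.
No longer palindromic substring exists; longest length = 10

10


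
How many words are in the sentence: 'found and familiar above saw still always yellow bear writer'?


Counting words by splitting on spaces:
  Word 1: 'found'
  Word 2: 'and'
  Word 3: 'familiar'
  Word 4: 'above'
  Word 5: 'saw'
  Word 6: 'still'
  Word 7: 'always'
  Word 8: 'yellow'
  Word 9: 'bear'
  Word 10: 'writer'
Total words: 10

10


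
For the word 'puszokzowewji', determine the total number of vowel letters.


Scanning each character of 'puszokzowewji':
  Position 1: 'p' -> consonant (running count: 0)
  Position 2: 'u' -> vowel (running count: 1)
  Position 3: 's' -> consonant (running count: 1)
  Position 4: 'z' -> consonant (running count: 1)
  Position 5: 'o' -> vowel (running count: 2)
  Position 6: 'k' -> consonant (running count: 2)
  Position 7: 'z' -> consonant (running count: 2)
  Position 8: 'o' -> vowel (running count: 3)
  Position 9: 'w' -> consonant (running count: 3)
  Position 10: 'e' -> vowel (running count: 4)
  Position 11: 'w' -> consonant (running count: 4)
  Position 12: 'j' -> consonant (running count: 4)
  Position 13: 'i' -> vowel (running count: 5)
Total vowels: 5

5


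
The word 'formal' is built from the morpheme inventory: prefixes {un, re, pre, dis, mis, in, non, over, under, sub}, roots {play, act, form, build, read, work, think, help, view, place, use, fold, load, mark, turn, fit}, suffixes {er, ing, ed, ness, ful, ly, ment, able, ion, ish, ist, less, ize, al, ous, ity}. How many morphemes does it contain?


Segmenting 'formal' against the inventory:
  'form' -> root (morpheme 1)
  'al' -> suffix (morpheme 2)
Total morphemes: 2

2


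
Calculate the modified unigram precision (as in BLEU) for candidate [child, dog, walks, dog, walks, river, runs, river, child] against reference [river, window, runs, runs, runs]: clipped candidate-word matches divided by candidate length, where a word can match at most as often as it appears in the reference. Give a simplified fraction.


Reference word counts: {'river': 1, 'runs': 3, 'window': 1}
Checking each candidate word (with clipping):
  'child' -> not in reference -> no match (matches: 0)
  'dog' -> not in reference -> no match (matches: 0)
  'walks' -> not in reference -> no match (matches: 0)
  'dog' -> not in reference -> no match (matches: 0)
  'walks' -> not in reference -> no match (matches: 0)
  'river' -> in reference (ref count 1, used 1/1) -> match (matches: 1)
  'runs' -> in reference (ref count 3, used 1/3) -> match (matches: 2)
  'river' -> ref count 1 already used up (1/1) -> clipped, no match (matches: 2)
  'child' -> not in reference -> no match (matches: 2)
Clipped matches: 2, Candidate length: 9
Precision = 2/9

2/9


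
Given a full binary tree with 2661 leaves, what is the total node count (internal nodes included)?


Leaf nodes (terminals): 2661
Internal nodes = n - 1 = 2661 - 1 = 2660
Total = leaves + internal = 2661 + 2660 = 5321

5321


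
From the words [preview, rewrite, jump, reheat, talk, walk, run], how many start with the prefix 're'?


Checking each word for prefix 're':
  'preview' -> no (count: 0)
  'rewrite' -> YES, starts with 're' (count: 1)
  'jump' -> no (count: 1)
  'reheat' -> YES, starts with 're' (count: 2)
  'talk' -> no (count: 2)
  'walk' -> no (count: 2)
  'run' -> no (count: 2)
Total with prefix 're': 2

2


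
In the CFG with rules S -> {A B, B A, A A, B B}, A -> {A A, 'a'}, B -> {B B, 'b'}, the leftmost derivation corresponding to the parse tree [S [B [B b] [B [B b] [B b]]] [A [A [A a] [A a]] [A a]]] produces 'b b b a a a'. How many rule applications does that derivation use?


Every bracketed nonterminal node [X ...] in the tree is produced by exactly one rule application.
Reading the tree off as a leftmost derivation:
  Step 1: S  =>  B A   (applied S -> B A)
  Step 2: B A  =>  B B A   (applied B -> B B)
  Step 3: B B A  =>  b B A   (applied B -> b)
  Step 4: b B A  =>  b B B A   (applied B -> B B)
  Step 5: b B B A  =>  b b B A   (applied B -> b)
  Step 6: b b B A  =>  b b b A   (applied B -> b)
  Step 7: b b b A  =>  b b b A A   (applied A -> A A)
  Step 8: b b b A A  =>  b b b A A A   (applied A -> A A)
  Step 9: b b b A A A  =>  b b b a A A   (applied A -> a)
  Step 10: b b b a A A  =>  b b b a a A   (applied A -> a)
  Step 11: b b b a a A  =>  b b b a a a   (applied A -> a)
Final yield: b b b a a a
Total rewrite steps: 11

11


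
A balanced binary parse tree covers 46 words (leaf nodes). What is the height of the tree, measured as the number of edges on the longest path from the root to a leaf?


In a balanced binary tree with n leaves the deepest leaf is ceil(log2(n)) edges below the root.
log2(46) = 5.5236
ceil(5.5236) = 6
height (edges) = 6

6


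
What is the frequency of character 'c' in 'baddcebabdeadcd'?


Scanning 'baddcebabdeadcd' for 'c':
  Position 4: 'c' -> MATCH (count: 1)
  Position 13: 'c' -> MATCH (count: 2)
Total occurrences of 'c': 2

2


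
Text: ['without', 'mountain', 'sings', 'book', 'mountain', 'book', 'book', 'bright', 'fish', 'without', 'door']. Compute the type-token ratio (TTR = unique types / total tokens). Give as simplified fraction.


Tokens: 11
Unique types: ('book', 'bright', 'door', 'fish', 'mountain', 'sings', 'without') = 7
TTR = 7/11
Already in lowest terms.

7/11


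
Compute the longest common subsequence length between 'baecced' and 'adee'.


DP table for LCS of 'baecced' and 'adee':
       a  d  e  e
    0  0  0  0  0
  b 0  0  0  0  0
  a 0  1  1  1  1
  e 0  1  1  2  2
  c 0  1  1  2  2
  c 0  1  1  2  2
  e 0  1  1  2  3
  d 0  1  2  2  3
LCS: 'aee'
LCS length = 3

3


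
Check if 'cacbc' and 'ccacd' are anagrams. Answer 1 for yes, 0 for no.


Sort characters of 'cacbc': 'abccc'
Sort characters of 'ccacd': 'acccd'
Sorted forms differ -> they are NOT anagrams
Result: 0

0


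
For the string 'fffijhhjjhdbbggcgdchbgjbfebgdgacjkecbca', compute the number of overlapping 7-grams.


String 'fffijhhjjhdbbggcgdchbgjbfebgdgacjkecbca' has length L = 39.
Number of overlapping n-grams = L - n + 1
Substituting: 39 - 7 + 1 = 33

33


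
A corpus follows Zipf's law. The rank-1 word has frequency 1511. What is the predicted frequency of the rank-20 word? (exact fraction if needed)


Zipf's law: freq(rank) = f1 / rank
f1 = 1511, rank = 20
freq = 1511 / 20
GCD(1511, 20) = 1
Simplified: 1511/20

1511/20


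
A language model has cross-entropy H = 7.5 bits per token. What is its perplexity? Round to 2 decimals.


Perplexity formula: PP = 2^H
H = 7.5
PP = 2^7.5
Decompose: 2^7.5 = 2^7 * 2^0.5 = 2^7 * sqrt(2)
2^7 = 128, sqrt(2) ~ 1.4142136
PP ~ 128 * 1.4142136 = 181.0193408
Rounded to 2 decimals: 181.02

181.02


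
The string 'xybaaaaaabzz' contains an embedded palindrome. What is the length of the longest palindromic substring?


Scanning 'xybaaaaaabzz' for palindromic substrings.
Substring at positions 2-9: 'baaaaaab'.
Check: reverse('baaaaaab') = 'baaaaaab' -> palindrome confirmed.
Neighbouring characters ('y' / 'z') break symmetry, so it cannot extend further.
No longer palindromic substring exists; longest length = 8

8


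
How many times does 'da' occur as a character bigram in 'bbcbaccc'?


Scanning 'bbcbaccc' for bigram 'da':
  Position 0: 'bb' -> no
  Position 1: 'bc' -> no
  Position 2: 'cb' -> no
  Position 3: 'ba' -> no
  Position 4: 'ac' -> no
  Position 5: 'cc' -> no
  Position 6: 'cc' -> no
Total matches: 0

0


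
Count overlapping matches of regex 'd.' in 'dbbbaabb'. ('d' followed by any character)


Pattern: d. means 'd' followed by any character.
Scanning 'dbbbaabb' position-by-position:
  Pos 0: window 'db' -> MATCH
  Pos 1: window 'bb' -> no
  Pos 2: window 'bb' -> no
  Pos 3: window 'ba' -> no
  Pos 4: window 'aa' -> no
  Pos 5: window 'ab' -> no
  Pos 6: window 'bb' -> no
  Pos 7: window 'b' -> no
Total matches: 1

1


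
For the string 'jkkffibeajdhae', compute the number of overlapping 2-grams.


String 'jkkffibeajdhae' has length L = 14.
Number of overlapping n-grams = L - n + 1
Substituting: 14 - 2 + 1 = 13

13


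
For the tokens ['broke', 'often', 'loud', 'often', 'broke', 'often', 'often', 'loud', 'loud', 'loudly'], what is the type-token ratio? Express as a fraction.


Tokens: 10
Unique types: ('broke', 'loud', 'loudly', 'often') = 4
TTR = 4/10
Simplify: divide both by 2 -> 2/5
TTR = 2/5

2/5


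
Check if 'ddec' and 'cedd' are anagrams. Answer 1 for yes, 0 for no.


Sort characters of 'ddec': 'cdde'
Sort characters of 'cedd': 'cdde'
Sorted forms match -> they ARE anagrams
Result: 1

1


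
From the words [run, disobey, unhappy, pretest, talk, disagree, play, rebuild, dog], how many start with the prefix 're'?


Checking each word for prefix 're':
  'run' -> no (count: 0)
  'disobey' -> no (count: 0)
  'unhappy' -> no (count: 0)
  'pretest' -> no (count: 0)
  'talk' -> no (count: 0)
  'disagree' -> no (count: 0)
  'play' -> no (count: 0)
  'rebuild' -> YES, starts with 're' (count: 1)
  'dog' -> no (count: 1)
Total with prefix 're': 1

1


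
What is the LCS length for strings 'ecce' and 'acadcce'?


DP table for LCS of 'ecce' and 'acadcce':
       a  c  a  d  c  c  e
    0  0  0  0  0  0  0  0
  e 0  0  0  0  0  0  0  1
  c 0  0  1  1  1  1  1  1
  c 0  0  1  1  1  2  2  2
  e 0  0  1  1  1  2  2  3
LCS: 'cce'
LCS length = 3

3


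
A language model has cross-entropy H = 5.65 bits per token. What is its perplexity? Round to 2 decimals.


Perplexity formula: PP = 2^H
H = 5.65
PP = 2^5.65
Decompose: 2^5.65 = 2^5 * 2^0.65
2^5 = 32, 2^0.65 ~ 1.5691682
PP ~ 32 * 1.5691682 = 50.2133824
Rounded to 2 decimals: 50.21

50.21


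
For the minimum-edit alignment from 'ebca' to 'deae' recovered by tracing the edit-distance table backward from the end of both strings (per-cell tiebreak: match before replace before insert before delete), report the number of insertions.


Edit distance = 4. Backtracking from cell (4, 4) with preference match > replace > insert > delete,
then listing the resulting alignment 'ebca' -> 'deae' left to right:
  Step 1: replace e->d
  Step 2: replace b->e
  Step 3: replace c->a
  Step 4: replace a->e
Total insertions: 0

0


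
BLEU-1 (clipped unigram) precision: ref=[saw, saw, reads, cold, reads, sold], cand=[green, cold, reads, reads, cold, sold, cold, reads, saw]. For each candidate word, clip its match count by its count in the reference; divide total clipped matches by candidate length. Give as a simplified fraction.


Reference word counts: {'cold': 1, 'reads': 2, 'saw': 2, 'sold': 1}
Checking each candidate word (with clipping):
  'green' -> not in reference -> no match (matches: 0)
  'cold' -> in reference (ref count 1, used 1/1) -> match (matches: 1)
  'reads' -> in reference (ref count 2, used 1/2) -> match (matches: 2)
  'reads' -> in reference (ref count 2, used 2/2) -> match (matches: 3)
  'cold' -> ref count 1 already used up (1/1) -> clipped, no match (matches: 3)
  'sold' -> in reference (ref count 1, used 1/1) -> match (matches: 4)
  'cold' -> ref count 1 already used up (1/1) -> clipped, no match (matches: 4)
  'reads' -> ref count 2 already used up (2/2) -> clipped, no match (matches: 4)
  'saw' -> in reference (ref count 2, used 1/2) -> match (matches: 5)
Clipped matches: 5, Candidate length: 9
Precision = 5/9

5/9


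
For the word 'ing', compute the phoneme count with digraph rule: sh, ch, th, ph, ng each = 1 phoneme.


Parsing 'ing' greedily, digraphs first:
  'i' -> vowel phoneme (phonemes so far: 1)
  'ng' -> digraph (1 consonant phoneme) (phonemes so far: 2)
Total phonemes: 2

2


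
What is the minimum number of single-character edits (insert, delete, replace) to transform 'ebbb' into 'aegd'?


Building DP table for s1='ebbb' (len 4) and s2='aegd' (len 4):
       a  e  g  d
    0  1  2  3  4
  e 1  1  1  2  3
  b 2  2  2  2  3
  b 3  3  3  3  3
  b 4  4  4  4  4
Edit distance = dp[4][4] = 4

4


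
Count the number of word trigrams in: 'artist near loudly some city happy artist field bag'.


Word trigrams from [9] words:
  Trigram 1: (artist near loudly)
  Trigram 2: (near loudly some)
  Trigram 3: (loudly some city)
  Trigram 4: (some city happy)
  Trigram 5: (city happy artist)
  Trigram 6: (happy artist field)
  Trigram 7: (artist field bag)
Total word trigrams: 9 - 2 = 7

7


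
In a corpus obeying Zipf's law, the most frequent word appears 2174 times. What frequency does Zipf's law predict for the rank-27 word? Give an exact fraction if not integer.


Zipf's law: freq(rank) = f1 / rank
f1 = 2174, rank = 27
freq = 2174 / 27
GCD(2174, 27) = 1
Simplified: 2174/27

2174/27


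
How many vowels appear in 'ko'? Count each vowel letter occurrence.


Scanning each character of 'ko':
  Position 1: 'k' -> consonant (running count: 0)
  Position 2: 'o' -> vowel (running count: 1)
Total vowels: 1

1


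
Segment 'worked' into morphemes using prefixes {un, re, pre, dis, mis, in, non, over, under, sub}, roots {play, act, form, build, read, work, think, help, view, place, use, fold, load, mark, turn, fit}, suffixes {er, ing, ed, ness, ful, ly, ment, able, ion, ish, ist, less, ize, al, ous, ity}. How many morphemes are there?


Segmenting 'worked' against the inventory:
  'work' -> root (morpheme 1)
  'ed' -> suffix (morpheme 2)
Total morphemes: 2

2


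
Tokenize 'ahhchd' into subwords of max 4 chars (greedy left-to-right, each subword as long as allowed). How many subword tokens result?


'ahhchd' has 6 characters.
Chunking with max size 4:
  Chunk 1: 'ahhc' (positions 0-3)
  Chunk 2: 'hd' (positions 4-5)
Total chunks: ceil(6 / 4) = 2

2


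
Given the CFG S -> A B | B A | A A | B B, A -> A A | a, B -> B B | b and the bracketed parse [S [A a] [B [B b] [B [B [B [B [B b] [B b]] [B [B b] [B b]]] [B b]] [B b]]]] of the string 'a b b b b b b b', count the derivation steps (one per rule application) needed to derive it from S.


Every bracketed nonterminal node [X ...] in the tree is produced by exactly one rule application.
Reading the tree off as a leftmost derivation:
  Step 1: S  =>  A B   (applied S -> A B)
  Step 2: A B  =>  a B   (applied A -> a)
  Step 3: a B  =>  a B B   (applied B -> B B)
  Step 4: a B B  =>  a b B   (applied B -> b)
  Step 5: a b B  =>  a b B B   (applied B -> B B)
  Step 6: a b B B  =>  a b B B B   (applied B -> B B)
  Step 7: a b B B B  =>  a b B B B B   (applied B -> B B)
  Step 8: a b B B B B  =>  a b B B B B B   (applied B -> B B)
  Step 9: a b B B B B B  =>  a b b B B B B   (applied B -> b)
  Step 10: a b b B B B B  =>  a b b b B B B   (applied B -> b)
  Step 11: a b b b B B B  =>  a b b b B B B B   (applied B -> B B)
  Step 12: a b b b B B B B  =>  a b b b b B B B   (applied B -> b)
  Step 13: a b b b b B B B  =>  a b b b b b B B   (applied B -> b)
  Step 14: a b b b b b B B  =>  a b b b b b b B   (applied B -> b)
  Step 15: a b b b b b b B  =>  a b b b b b b b   (applied B -> b)
Final yield: a b b b b b b b
Total rewrite steps: 15

15


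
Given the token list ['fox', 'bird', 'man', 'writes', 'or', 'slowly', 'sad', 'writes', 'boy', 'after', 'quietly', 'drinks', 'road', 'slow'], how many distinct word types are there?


Listing all tokens and tracking unique types:
  Token 1: 'fox' -> NEW (unique so far: 1)
  Token 2: 'bird' -> NEW (unique so far: 2)
  Token 3: 'man' -> NEW (unique so far: 3)
  Token 4: 'writes' -> NEW (unique so far: 4)
  Token 5: 'or' -> NEW (unique so far: 5)
  Token 6: 'slowly' -> NEW (unique so far: 6)
  Token 7: 'sad' -> NEW (unique so far: 7)
  Token 8: 'writes' -> duplicate (unique so far: 7)
  Token 9: 'boy' -> NEW (unique so far: 8)
  Token 10: 'after' -> NEW (unique so far: 9)
  Token 11: 'quietly' -> NEW (unique so far: 10)
  Token 12: 'drinks' -> NEW (unique so far: 11)
  Token 13: 'road' -> NEW (unique so far: 12)
  Token 14: 'slow' -> NEW (unique so far: 13)
Unique types: ('after', 'bird', 'boy', 'drinks', 'fox', 'man', 'or', 'quietly', 'road', 'sad', 'slow', 'slowly', 'writes')
Vocabulary size: 13

13


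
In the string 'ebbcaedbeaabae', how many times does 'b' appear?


Scanning 'ebbcaedbeaabae' for 'b':
  Position 1: 'b' -> MATCH (count: 1)
  Position 2: 'b' -> MATCH (count: 2)
  Position 7: 'b' -> MATCH (count: 3)
  Position 11: 'b' -> MATCH (count: 4)
Total occurrences of 'b': 4

4


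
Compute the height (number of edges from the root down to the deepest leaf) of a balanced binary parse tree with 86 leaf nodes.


In a balanced binary tree with n leaves the deepest leaf is ceil(log2(n)) edges below the root.
log2(86) = 6.4263
ceil(6.4263) = 7
height (edges) = 7

7


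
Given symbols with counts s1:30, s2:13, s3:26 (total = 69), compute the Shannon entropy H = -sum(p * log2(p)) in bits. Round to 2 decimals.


Computing entropy H = -sum(p_i * log2(p_i)):
  s1: p = 30/69 = 0.4348, -p*log2(p) = 0.5224
  s2: p = 13/69 = 0.1884, -p*log2(p) = 0.4537
  s3: p = 26/69 = 0.3768, -p*log2(p) = 0.5306
H = sum of terms = 1.5067
Rounded to 2 decimals: 1.51

1.51


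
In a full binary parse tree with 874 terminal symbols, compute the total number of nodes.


Leaf nodes (terminals): 874
Internal nodes = n - 1 = 874 - 1 = 873
Total = leaves + internal = 874 + 873 = 1747

1747


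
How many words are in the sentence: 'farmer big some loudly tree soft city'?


Counting words by splitting on spaces:
  Word 1: 'farmer'
  Word 2: 'big'
  Word 3: 'some'
  Word 4: 'loudly'
  Word 5: 'tree'
  Word 6: 'soft'
  Word 7: 'city'
Total words: 7

7


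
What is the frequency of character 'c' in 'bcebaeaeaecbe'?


Scanning 'bcebaeaeaecbe' for 'c':
  Position 1: 'c' -> MATCH (count: 1)
  Position 10: 'c' -> MATCH (count: 2)
Total occurrences of 'c': 2

2


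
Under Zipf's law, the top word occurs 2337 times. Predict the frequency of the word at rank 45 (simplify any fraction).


Zipf's law: freq(rank) = f1 / rank
f1 = 2337, rank = 45
freq = 2337 / 45
GCD(2337, 45) = 3
Simplified: 779/15

779/15


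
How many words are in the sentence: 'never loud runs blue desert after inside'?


Counting words by splitting on spaces:
  Word 1: 'never'
  Word 2: 'loud'
  Word 3: 'runs'
  Word 4: 'blue'
  Word 5: 'desert'
  Word 6: 'after'
  Word 7: 'inside'
Total words: 7

7


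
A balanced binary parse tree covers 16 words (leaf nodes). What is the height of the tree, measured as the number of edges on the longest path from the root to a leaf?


In a balanced binary tree with n leaves the deepest leaf is ceil(log2(n)) edges below the root.
log2(16) = 4.0000
ceil(4.0000) = 4
height (edges) = 4

4


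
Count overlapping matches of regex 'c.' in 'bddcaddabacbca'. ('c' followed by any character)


Pattern: c. means 'c' followed by any character.
Scanning 'bddcaddabacbca' position-by-position:
  Pos 0: window 'bd' -> no
  Pos 1: window 'dd' -> no
  Pos 2: window 'dc' -> no
  Pos 3: window 'ca' -> MATCH
  Pos 4: window 'ad' -> no
  Pos 5: window 'dd' -> no
  Pos 6: window 'da' -> no
  Pos 7: window 'ab' -> no
  Pos 8: window 'ba' -> no
  Pos 9: window 'ac' -> no
  Pos 10: window 'cb' -> MATCH
  Pos 11: window 'bc' -> no
  Pos 12: window 'ca' -> MATCH
  Pos 13: window 'a' -> no
Total matches: 3

3


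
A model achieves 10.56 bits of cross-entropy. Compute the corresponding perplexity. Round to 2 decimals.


Perplexity formula: PP = 2^H
H = 10.56
PP = 2^10.56
Decompose: 2^10.56 = 2^10 * 2^0.56
2^10 = 1024, 2^0.56 ~ 1.4742692
PP ~ 1024 * 1.4742692 = 1509.6516608
Rounded to 2 decimals: 1509.65

1509.65


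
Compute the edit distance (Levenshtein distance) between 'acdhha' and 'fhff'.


Building DP table for s1='acdhha' (len 6) and s2='fhff' (len 4):
       f  h  f  f
    0  1  2  3  4
  a 1  1  2  3  4
  c 2  2  2  3  4
  d 3  3  3  3  4
  h 4  4  3  4  4
  h 5  5  4  4  5
  a 6  6  5  5  5
Edit distance = dp[6][4] = 5

5


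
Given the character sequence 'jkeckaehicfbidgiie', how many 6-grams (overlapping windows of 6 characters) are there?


String 'jkeckaehicfbidgiie' has length L = 18.
Number of overlapping n-grams = L - n + 1
Substituting: 18 - 6 + 1 = 13

13


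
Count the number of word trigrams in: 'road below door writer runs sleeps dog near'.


Word trigrams from [8] words:
  Trigram 1: (road below door)
  Trigram 2: (below door writer)
  Trigram 3: (door writer runs)
  Trigram 4: (writer runs sleeps)
  Trigram 5: (runs sleeps dog)
  Trigram 6: (sleeps dog near)
Total word trigrams: 8 - 2 = 6

6


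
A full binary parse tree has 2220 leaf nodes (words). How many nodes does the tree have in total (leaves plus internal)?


Leaf nodes (terminals): 2220
Internal nodes = n - 1 = 2220 - 1 = 2219
Total = leaves + internal = 2220 + 2219 = 4439

4439


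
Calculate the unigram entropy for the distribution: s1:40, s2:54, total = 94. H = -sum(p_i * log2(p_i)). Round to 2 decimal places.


Computing entropy H = -sum(p_i * log2(p_i)):
  s1: p = 40/94 = 0.4255, -p*log2(p) = 0.5245
  s2: p = 54/94 = 0.5745, -p*log2(p) = 0.4594
H = sum of terms = 0.9839
Rounded to 2 decimals: 0.98

0.98


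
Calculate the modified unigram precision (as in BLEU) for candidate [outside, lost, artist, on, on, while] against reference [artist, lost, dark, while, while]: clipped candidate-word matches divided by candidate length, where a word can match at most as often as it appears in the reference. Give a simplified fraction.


Reference word counts: {'artist': 1, 'dark': 1, 'lost': 1, 'while': 2}
Checking each candidate word (with clipping):
  'outside' -> not in reference -> no match (matches: 0)
  'lost' -> in reference (ref count 1, used 1/1) -> match (matches: 1)
  'artist' -> in reference (ref count 1, used 1/1) -> match (matches: 2)
  'on' -> not in reference -> no match (matches: 2)
  'on' -> not in reference -> no match (matches: 2)
  'while' -> in reference (ref count 2, used 1/2) -> match (matches: 3)
Clipped matches: 3, Candidate length: 6
Precision = 3/6 = 1/2

1/2


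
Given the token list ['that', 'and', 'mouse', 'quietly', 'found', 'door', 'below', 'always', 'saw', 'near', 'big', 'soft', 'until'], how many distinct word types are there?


Listing all tokens and tracking unique types:
  Token 1: 'that' -> NEW (unique so far: 1)
  Token 2: 'and' -> NEW (unique so far: 2)
  Token 3: 'mouse' -> NEW (unique so far: 3)
  Token 4: 'quietly' -> NEW (unique so far: 4)
  Token 5: 'found' -> NEW (unique so far: 5)
  Token 6: 'door' -> NEW (unique so far: 6)
  Token 7: 'below' -> NEW (unique so far: 7)
  Token 8: 'always' -> NEW (unique so far: 8)
  Token 9: 'saw' -> NEW (unique so far: 9)
  Token 10: 'near' -> NEW (unique so far: 10)
  Token 11: 'big' -> NEW (unique so far: 11)
  Token 12: 'soft' -> NEW (unique so far: 12)
  Token 13: 'until' -> NEW (unique so far: 13)
Unique types: ('always', 'and', 'below', 'big', 'door', 'found', 'mouse', 'near', 'quietly', 'saw', 'soft', 'that', 'until')
Vocabulary size: 13

13


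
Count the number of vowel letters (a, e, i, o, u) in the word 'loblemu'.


Scanning each character of 'loblemu':
  Position 1: 'l' -> consonant (running count: 0)
  Position 2: 'o' -> vowel (running count: 1)
  Position 3: 'b' -> consonant (running count: 1)
  Position 4: 'l' -> consonant (running count: 1)
  Position 5: 'e' -> vowel (running count: 2)
  Position 6: 'm' -> consonant (running count: 2)
  Position 7: 'u' -> vowel (running count: 3)
Total vowels: 3

3


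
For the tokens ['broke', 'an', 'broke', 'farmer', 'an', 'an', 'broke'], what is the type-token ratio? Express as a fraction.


Tokens: 7
Unique types: ('an', 'broke', 'farmer') = 3
TTR = 3/7
Already in lowest terms.

3/7


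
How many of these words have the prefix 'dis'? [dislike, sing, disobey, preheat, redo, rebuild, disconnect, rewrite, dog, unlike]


Checking each word for prefix 'dis':
  'dislike' -> YES, starts with 'dis' (count: 1)
  'sing' -> no (count: 1)
  'disobey' -> YES, starts with 'dis' (count: 2)
  'preheat' -> no (count: 2)
  'redo' -> no (count: 2)
  'rebuild' -> no (count: 2)
  'disconnect' -> YES, starts with 'dis' (count: 3)
  'rewrite' -> no (count: 3)
  'dog' -> no (count: 3)
  'unlike' -> no (count: 3)
Total with prefix 'dis': 3

3


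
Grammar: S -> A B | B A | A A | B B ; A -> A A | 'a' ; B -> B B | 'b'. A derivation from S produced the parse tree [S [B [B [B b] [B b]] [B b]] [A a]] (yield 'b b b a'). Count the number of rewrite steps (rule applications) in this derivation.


Every bracketed nonterminal node [X ...] in the tree is produced by exactly one rule application.
Reading the tree off as a leftmost derivation:
  Step 1: S  =>  B A   (applied S -> B A)
  Step 2: B A  =>  B B A   (applied B -> B B)
  Step 3: B B A  =>  B B B A   (applied B -> B B)
  Step 4: B B B A  =>  b B B A   (applied B -> b)
  Step 5: b B B A  =>  b b B A   (applied B -> b)
  Step 6: b b B A  =>  b b b A   (applied B -> b)
  Step 7: b b b A  =>  b b b a   (applied A -> a)
Final yield: b b b a
Total rewrite steps: 7

7


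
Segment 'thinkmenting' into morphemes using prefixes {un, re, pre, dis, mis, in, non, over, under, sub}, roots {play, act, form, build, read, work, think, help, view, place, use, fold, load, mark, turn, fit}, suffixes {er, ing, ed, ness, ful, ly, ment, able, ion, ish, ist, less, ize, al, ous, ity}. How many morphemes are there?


Segmenting 'thinkmenting' against the inventory:
  'think' -> root (morpheme 1)
  'ment' -> suffix (morpheme 2)
  'ing' -> suffix (morpheme 3)
Total morphemes: 3

3


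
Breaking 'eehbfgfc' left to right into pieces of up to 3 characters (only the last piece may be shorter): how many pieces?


'eehbfgfc' has 8 characters.
Chunking with max size 3:
  Chunk 1: 'eeh' (positions 0-2)
  Chunk 2: 'bfg' (positions 3-5)
  Chunk 3: 'fc' (positions 6-7)
Total chunks: ceil(8 / 3) = 3

3


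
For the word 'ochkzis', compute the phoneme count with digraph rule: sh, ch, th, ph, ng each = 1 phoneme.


Parsing 'ochkzis' greedily, digraphs first:
  'o' -> vowel phoneme (phonemes so far: 1)
  'ch' -> digraph (1 consonant phoneme) (phonemes so far: 2)
  'k' -> consonant phoneme (phonemes so far: 3)
  'z' -> consonant phoneme (phonemes so far: 4)
  'i' -> vowel phoneme (phonemes so far: 5)
  's' -> consonant phoneme (phonemes so far: 6)
Total phonemes: 6

6


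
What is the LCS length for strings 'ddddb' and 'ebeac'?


DP table for LCS of 'ddddb' and 'ebeac':
       e  b  e  a  c
    0  0  0  0  0  0
  d 0  0  0  0  0  0
  d 0  0  0  0  0  0
  d 0  0  0  0  0  0
  d 0  0  0  0  0  0
  b 0  0  1  1  1  1
LCS: 'b'
LCS length = 1

1


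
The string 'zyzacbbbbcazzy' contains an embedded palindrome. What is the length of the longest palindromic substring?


Scanning 'zyzacbbbbcazzy' for palindromic substrings.
Substring at positions 2-11: 'zacbbbbcaz'.
Check: reverse('zacbbbbcaz') = 'zacbbbbcaz' -> palindrome confirmed.
Neighbouring characters ('y' / 'z') break symmetry, so it cannot extend further.
No longer palindromic substring exists; longest length = 10

10


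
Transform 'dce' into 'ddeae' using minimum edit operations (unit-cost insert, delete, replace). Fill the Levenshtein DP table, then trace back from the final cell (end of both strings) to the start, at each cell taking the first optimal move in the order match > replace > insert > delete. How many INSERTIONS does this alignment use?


Edit distance = 3. Backtracking from cell (3, 5) with preference match > replace > insert > delete,
then listing the resulting alignment 'dce' -> 'ddeae' left to right:
  Step 1: insert 'd' [insertion #1]
  Step 2: keep 'd'
  Step 3: insert 'e' [insertion #2]
  Step 4: replace c->a
  Step 5: keep 'e'
Total insertions: 2

2


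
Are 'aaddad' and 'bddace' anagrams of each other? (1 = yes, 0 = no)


Sort characters of 'aaddad': 'aaaddd'
Sort characters of 'bddace': 'abcdde'
Sorted forms differ -> they are NOT anagrams
Result: 0

0
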